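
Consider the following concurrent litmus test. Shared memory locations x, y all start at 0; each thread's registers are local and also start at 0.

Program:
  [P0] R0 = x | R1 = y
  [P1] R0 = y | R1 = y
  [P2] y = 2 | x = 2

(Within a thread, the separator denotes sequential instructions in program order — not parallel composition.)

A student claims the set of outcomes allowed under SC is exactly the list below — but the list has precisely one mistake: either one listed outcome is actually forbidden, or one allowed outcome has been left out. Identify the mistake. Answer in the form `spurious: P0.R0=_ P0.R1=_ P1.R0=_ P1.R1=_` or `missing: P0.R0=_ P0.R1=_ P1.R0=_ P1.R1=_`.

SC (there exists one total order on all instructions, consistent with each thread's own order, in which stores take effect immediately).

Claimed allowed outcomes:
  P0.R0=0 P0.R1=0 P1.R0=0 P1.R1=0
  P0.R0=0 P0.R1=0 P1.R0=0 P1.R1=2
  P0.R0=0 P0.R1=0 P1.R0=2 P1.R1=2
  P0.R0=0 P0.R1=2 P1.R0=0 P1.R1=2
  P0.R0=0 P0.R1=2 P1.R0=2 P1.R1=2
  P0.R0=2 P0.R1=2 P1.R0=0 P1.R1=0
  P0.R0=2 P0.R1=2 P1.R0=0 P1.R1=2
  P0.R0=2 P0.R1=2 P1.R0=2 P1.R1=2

outcome vector order: (P0.R0,P0.R1,P1.R0,P1.R1)
under SC → <0 0 0 0>, <0 0 0 2>, <0 0 2 2>, <0 2 0 0>, <0 2 0 2>, <0 2 2 2>, <2 2 0 0>, <2 2 0 2>, <2 2 2 2>
SC∖claimed = {<0 2 0 0>}

missing: P0.R0=0 P0.R1=2 P1.R0=0 P1.R1=0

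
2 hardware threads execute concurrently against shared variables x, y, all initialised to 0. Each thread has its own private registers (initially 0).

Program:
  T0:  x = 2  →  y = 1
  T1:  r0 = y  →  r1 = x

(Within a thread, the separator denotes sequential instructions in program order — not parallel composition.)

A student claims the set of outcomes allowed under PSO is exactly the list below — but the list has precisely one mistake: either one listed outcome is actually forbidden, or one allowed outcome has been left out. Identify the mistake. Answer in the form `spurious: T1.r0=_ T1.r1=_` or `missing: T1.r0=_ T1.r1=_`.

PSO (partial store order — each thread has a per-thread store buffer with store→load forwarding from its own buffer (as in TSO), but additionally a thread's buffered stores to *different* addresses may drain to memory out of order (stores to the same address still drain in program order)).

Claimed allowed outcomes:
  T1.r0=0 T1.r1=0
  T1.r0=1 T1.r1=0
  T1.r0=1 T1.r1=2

outcome vector order: (T1.r0,T1.r1)
PSO (4): <0 0>, <0 2>, <1 0>, <1 2>
PSO∖claimed = {<0 2>}

missing: T1.r0=0 T1.r1=2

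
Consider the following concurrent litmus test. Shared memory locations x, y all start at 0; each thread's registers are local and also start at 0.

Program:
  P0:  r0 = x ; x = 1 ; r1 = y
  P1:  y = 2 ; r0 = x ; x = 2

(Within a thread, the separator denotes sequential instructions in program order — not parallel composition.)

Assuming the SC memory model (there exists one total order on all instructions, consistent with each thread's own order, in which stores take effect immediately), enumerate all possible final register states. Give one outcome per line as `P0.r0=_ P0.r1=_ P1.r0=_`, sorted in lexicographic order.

outcome vector order: (P0.r0,P0.r1,P1.r0)
|SC outcomes| = 4

P0.r0=0 P0.r1=0 P1.r0=1
P0.r0=0 P0.r1=2 P1.r0=0
P0.r0=0 P0.r1=2 P1.r0=1
P0.r0=2 P0.r1=2 P1.r0=0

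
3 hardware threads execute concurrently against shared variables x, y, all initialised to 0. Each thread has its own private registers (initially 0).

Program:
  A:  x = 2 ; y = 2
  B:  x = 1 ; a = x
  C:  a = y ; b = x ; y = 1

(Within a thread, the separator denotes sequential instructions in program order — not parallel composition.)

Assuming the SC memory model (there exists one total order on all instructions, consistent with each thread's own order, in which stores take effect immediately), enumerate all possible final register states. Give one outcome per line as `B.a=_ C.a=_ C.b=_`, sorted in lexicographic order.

outcome vector order: (B.a,C.a,C.b)
|SC outcomes| = 9

B.a=1 C.a=0 C.b=0
B.a=1 C.a=0 C.b=1
B.a=1 C.a=0 C.b=2
B.a=1 C.a=2 C.b=1
B.a=1 C.a=2 C.b=2
B.a=2 C.a=0 C.b=0
B.a=2 C.a=0 C.b=1
B.a=2 C.a=0 C.b=2
B.a=2 C.a=2 C.b=2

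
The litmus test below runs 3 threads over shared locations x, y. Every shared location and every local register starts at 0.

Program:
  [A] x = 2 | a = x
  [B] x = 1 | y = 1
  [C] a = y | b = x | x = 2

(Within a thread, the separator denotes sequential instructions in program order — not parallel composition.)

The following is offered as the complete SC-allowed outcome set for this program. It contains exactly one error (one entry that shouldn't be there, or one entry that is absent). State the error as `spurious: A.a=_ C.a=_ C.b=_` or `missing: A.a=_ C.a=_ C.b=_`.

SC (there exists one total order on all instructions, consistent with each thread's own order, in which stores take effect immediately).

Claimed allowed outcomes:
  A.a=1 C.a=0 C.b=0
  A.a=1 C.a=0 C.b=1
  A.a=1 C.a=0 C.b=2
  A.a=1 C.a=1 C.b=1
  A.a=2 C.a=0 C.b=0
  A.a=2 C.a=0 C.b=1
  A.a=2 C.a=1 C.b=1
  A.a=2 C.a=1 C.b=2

outcome vector order: (A.a,C.a,C.b)
SC: 9 outcomes — {100, 101, 102, 111, 200, 201, 202, 211, 212}
SC∖claimed = {202}

missing: A.a=2 C.a=0 C.b=2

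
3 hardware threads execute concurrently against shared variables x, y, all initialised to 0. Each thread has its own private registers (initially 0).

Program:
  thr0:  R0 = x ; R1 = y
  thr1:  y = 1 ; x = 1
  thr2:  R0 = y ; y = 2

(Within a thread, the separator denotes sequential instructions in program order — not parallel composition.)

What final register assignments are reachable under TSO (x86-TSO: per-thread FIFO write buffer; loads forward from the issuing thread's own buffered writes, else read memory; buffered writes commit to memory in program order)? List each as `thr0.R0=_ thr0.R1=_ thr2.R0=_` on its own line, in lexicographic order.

outcome vector order: (thr0.R0,thr0.R1,thr2.R0)
|TSO outcomes| = 10

thr0.R0=0 thr0.R1=0 thr2.R0=0
thr0.R0=0 thr0.R1=0 thr2.R0=1
thr0.R0=0 thr0.R1=1 thr2.R0=0
thr0.R0=0 thr0.R1=1 thr2.R0=1
thr0.R0=0 thr0.R1=2 thr2.R0=0
thr0.R0=0 thr0.R1=2 thr2.R0=1
thr0.R0=1 thr0.R1=1 thr2.R0=0
thr0.R0=1 thr0.R1=1 thr2.R0=1
thr0.R0=1 thr0.R1=2 thr2.R0=0
thr0.R0=1 thr0.R1=2 thr2.R0=1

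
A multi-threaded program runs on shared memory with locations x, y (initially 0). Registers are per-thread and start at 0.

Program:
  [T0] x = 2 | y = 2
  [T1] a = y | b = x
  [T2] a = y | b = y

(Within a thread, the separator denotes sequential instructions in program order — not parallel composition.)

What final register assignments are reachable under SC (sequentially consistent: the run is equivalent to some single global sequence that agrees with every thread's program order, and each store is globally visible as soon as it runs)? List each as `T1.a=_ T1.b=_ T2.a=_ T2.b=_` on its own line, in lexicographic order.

T1.a=0 T1.b=0 T2.a=0 T2.b=0
T1.a=0 T1.b=0 T2.a=0 T2.b=2
T1.a=0 T1.b=0 T2.a=2 T2.b=2
T1.a=0 T1.b=2 T2.a=0 T2.b=0
T1.a=0 T1.b=2 T2.a=0 T2.b=2
T1.a=0 T1.b=2 T2.a=2 T2.b=2
T1.a=2 T1.b=2 T2.a=0 T2.b=0
T1.a=2 T1.b=2 T2.a=0 T2.b=2
T1.a=2 T1.b=2 T2.a=2 T2.b=2

outcome vector order: (T1.a,T1.b,T2.a,T2.b)
|SC outcomes| = 9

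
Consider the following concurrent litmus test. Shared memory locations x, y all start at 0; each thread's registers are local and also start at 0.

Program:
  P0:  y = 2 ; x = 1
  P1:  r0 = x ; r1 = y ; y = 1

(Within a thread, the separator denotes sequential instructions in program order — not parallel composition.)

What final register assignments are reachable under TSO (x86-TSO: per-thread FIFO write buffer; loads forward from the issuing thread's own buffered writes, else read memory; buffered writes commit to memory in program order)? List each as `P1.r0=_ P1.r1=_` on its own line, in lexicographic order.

P1.r0=0 P1.r1=0
P1.r0=0 P1.r1=2
P1.r0=1 P1.r1=2

outcome vector order: (P1.r0,P1.r1)
|TSO outcomes| = 3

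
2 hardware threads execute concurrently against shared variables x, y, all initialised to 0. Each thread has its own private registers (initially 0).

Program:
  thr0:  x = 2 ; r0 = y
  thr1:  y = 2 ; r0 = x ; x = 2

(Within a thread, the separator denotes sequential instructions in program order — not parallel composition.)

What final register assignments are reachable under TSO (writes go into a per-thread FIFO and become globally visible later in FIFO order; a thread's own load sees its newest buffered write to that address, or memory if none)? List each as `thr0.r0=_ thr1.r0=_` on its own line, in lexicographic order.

thr0.r0=0 thr1.r0=0
thr0.r0=0 thr1.r0=2
thr0.r0=2 thr1.r0=0
thr0.r0=2 thr1.r0=2

outcome vector order: (thr0.r0,thr1.r0)
|TSO outcomes| = 4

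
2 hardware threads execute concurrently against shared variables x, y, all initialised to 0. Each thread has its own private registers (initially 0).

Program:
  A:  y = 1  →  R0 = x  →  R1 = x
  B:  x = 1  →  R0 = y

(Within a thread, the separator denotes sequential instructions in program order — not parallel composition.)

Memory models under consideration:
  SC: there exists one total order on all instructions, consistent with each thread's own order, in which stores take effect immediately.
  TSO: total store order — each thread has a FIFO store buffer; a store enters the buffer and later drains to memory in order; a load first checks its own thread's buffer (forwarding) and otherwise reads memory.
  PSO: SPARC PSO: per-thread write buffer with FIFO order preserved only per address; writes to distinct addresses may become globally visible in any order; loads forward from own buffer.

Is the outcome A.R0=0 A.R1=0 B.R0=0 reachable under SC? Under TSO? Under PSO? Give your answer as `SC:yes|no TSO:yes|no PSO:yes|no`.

SC:no TSO:yes PSO:yes

outcome vector order: (A.R0,A.R1,B.R0)
under SC → <0 0 1>; <0 1 1>; <1 1 0>; <1 1 1>
under TSO → <0 0 0>; <0 0 1>; <0 1 0>; <0 1 1>; <1 1 0>; <1 1 1>
under PSO → <0 0 0>; <0 0 1>; <0 1 0>; <0 1 1>; <1 1 0>; <1 1 1>
target <0 0 0> ∈ {TSO,PSO}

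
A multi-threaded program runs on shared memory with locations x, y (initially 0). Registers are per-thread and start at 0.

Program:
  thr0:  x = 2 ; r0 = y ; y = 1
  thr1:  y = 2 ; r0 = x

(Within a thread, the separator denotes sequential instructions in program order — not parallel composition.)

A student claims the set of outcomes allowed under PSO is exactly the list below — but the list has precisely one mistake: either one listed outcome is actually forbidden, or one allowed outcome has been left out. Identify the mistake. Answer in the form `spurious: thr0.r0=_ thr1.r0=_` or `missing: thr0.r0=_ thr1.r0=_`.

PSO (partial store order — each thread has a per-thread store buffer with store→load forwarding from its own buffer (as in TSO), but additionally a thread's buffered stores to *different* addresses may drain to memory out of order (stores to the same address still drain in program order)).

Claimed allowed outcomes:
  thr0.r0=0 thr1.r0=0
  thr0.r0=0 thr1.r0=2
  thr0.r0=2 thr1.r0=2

outcome vector order: (thr0.r0,thr1.r0)
under PSO → 0/0 0/2 2/0 2/2
PSO∖claimed = {2/0}

missing: thr0.r0=2 thr1.r0=0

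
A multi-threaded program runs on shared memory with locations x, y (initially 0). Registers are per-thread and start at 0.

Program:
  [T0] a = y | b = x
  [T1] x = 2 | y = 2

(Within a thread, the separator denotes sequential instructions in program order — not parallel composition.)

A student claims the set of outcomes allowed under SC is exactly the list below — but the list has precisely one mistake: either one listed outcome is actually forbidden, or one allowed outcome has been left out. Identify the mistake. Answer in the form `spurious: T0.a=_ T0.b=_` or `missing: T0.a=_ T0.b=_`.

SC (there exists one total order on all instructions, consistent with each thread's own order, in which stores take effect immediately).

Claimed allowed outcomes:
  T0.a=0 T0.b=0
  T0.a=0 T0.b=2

missing: T0.a=2 T0.b=2

outcome vector order: (T0.a,T0.b)
SC: 3 outcomes — {(0,0), (0,2), (2,2)}
SC∖claimed = {(2,2)}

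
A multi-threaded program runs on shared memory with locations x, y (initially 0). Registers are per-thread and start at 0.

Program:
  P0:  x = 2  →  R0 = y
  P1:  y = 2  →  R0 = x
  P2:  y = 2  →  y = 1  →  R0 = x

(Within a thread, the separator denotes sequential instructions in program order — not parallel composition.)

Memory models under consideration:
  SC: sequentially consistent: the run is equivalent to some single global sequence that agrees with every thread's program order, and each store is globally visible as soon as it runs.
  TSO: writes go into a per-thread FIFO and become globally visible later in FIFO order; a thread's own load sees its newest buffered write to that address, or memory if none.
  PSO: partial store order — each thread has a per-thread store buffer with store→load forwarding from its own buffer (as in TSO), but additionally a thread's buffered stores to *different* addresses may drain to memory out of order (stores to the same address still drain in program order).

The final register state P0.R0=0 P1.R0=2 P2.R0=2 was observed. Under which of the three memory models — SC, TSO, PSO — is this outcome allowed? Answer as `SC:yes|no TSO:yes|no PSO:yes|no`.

outcome vector order: (P0.R0,P1.R0,P2.R0)
under SC → <0 2 2>; <1 0 0>; <1 0 2>; <1 2 0>; <1 2 2>; <2 0 0>; <2 0 2>; <2 2 0>; <2 2 2>
under TSO → <0 0 0>; <0 0 2>; <0 2 0>; <0 2 2>; <1 0 0>; <1 0 2>; <1 2 0>; <1 2 2>; <2 0 0>; <2 0 2>; <2 2 0>; <2 2 2>
under PSO → <0 0 0>; <0 0 2>; <0 2 0>; <0 2 2>; <1 0 0>; <1 0 2>; <1 2 0>; <1 2 2>; <2 0 0>; <2 0 2>; <2 2 0>; <2 2 2>
target <0 2 2> ∈ {SC,TSO,PSO}

SC:yes TSO:yes PSO:yes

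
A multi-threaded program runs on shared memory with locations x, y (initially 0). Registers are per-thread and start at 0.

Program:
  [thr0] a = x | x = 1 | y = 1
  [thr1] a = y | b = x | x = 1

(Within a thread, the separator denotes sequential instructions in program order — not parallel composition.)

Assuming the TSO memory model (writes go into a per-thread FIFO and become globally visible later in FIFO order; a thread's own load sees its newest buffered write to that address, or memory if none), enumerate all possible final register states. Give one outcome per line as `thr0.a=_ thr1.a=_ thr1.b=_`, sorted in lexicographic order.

outcome vector order: (thr0.a,thr1.a,thr1.b)
|TSO outcomes| = 4

thr0.a=0 thr1.a=0 thr1.b=0
thr0.a=0 thr1.a=0 thr1.b=1
thr0.a=0 thr1.a=1 thr1.b=1
thr0.a=1 thr1.a=0 thr1.b=0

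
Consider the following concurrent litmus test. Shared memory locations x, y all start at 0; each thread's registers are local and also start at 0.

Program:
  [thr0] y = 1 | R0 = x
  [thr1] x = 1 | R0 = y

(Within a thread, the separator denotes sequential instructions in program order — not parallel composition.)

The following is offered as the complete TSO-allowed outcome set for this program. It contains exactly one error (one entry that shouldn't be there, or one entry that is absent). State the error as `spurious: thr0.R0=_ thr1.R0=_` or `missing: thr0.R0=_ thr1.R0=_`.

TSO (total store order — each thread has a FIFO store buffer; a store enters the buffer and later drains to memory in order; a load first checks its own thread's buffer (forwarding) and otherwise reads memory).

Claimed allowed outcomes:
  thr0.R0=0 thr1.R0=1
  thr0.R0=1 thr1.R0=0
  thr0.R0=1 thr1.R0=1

outcome vector order: (thr0.R0,thr1.R0)
under TSO → <0 0>; <0 1>; <1 0>; <1 1>
TSO∖claimed = {<0 0>}

missing: thr0.R0=0 thr1.R0=0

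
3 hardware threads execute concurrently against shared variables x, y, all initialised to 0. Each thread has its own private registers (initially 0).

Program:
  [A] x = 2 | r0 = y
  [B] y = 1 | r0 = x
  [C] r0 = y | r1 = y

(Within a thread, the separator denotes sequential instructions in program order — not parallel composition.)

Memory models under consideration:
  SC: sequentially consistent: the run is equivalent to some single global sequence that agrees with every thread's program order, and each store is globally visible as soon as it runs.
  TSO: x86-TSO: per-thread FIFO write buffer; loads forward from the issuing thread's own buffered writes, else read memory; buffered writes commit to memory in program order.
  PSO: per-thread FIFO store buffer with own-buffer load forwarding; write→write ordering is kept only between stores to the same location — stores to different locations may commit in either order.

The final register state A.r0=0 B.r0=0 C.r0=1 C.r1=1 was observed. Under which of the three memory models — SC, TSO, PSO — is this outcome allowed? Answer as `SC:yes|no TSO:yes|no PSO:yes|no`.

outcome vector order: (A.r0,B.r0,C.r0,C.r1)
SC (9): 0/2/0/0 0/2/0/1 0/2/1/1 1/0/0/0 1/0/0/1 1/0/1/1 1/2/0/0 1/2/0/1 1/2/1/1
TSO (12): 0/0/0/0 0/0/0/1 0/0/1/1 0/2/0/0 0/2/0/1 0/2/1/1 1/0/0/0 1/0/0/1 1/0/1/1 1/2/0/0 1/2/0/1 1/2/1/1
PSO (12): 0/0/0/0 0/0/0/1 0/0/1/1 0/2/0/0 0/2/0/1 0/2/1/1 1/0/0/0 1/0/0/1 1/0/1/1 1/2/0/0 1/2/0/1 1/2/1/1
target 0/0/1/1 ∈ {TSO,PSO}

SC:no TSO:yes PSO:yes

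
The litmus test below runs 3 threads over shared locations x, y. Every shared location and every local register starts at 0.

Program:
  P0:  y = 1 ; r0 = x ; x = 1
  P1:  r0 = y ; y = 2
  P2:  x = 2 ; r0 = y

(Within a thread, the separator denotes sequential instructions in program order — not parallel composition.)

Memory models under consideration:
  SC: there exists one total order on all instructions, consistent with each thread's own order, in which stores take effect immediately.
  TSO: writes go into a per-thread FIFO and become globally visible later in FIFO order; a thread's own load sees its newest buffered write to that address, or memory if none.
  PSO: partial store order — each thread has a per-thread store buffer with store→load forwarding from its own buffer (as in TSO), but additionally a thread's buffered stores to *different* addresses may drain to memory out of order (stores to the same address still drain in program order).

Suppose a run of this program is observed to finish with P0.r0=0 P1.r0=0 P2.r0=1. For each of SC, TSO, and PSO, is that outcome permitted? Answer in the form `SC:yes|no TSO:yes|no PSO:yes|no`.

outcome vector order: (P0.r0,P1.r0,P2.r0)
under SC → 001; 002; 011; 012; 200; 201; 202; 210; 211; 212
under TSO → 000; 001; 002; 010; 011; 012; 200; 201; 202; 210; 211; 212
under PSO → 000; 001; 002; 010; 011; 012; 200; 201; 202; 210; 211; 212
target 001 ∈ {SC,TSO,PSO}

SC:yes TSO:yes PSO:yes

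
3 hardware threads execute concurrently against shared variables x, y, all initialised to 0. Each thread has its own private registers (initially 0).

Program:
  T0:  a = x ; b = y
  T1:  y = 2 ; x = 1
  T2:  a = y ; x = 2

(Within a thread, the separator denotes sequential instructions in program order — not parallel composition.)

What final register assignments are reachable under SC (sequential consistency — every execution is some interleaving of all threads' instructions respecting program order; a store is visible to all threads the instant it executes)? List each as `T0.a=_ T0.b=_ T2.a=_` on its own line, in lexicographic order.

outcome vector order: (T0.a,T0.b,T2.a)
|SC outcomes| = 9

T0.a=0 T0.b=0 T2.a=0
T0.a=0 T0.b=0 T2.a=2
T0.a=0 T0.b=2 T2.a=0
T0.a=0 T0.b=2 T2.a=2
T0.a=1 T0.b=2 T2.a=0
T0.a=1 T0.b=2 T2.a=2
T0.a=2 T0.b=0 T2.a=0
T0.a=2 T0.b=2 T2.a=0
T0.a=2 T0.b=2 T2.a=2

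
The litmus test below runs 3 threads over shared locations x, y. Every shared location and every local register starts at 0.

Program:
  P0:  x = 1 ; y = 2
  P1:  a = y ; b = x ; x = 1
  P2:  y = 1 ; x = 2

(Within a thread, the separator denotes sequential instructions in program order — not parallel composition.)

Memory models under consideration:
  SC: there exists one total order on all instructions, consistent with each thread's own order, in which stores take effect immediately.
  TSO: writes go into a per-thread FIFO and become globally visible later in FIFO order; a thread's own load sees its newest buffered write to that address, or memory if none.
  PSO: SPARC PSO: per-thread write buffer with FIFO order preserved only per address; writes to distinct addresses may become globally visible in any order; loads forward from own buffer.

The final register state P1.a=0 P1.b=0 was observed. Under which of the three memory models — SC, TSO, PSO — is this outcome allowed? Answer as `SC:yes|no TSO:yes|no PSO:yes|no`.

outcome vector order: (P1.a,P1.b)
under SC → 0/0 0/1 0/2 1/0 1/1 1/2 2/1 2/2
under TSO → 0/0 0/1 0/2 1/0 1/1 1/2 2/1 2/2
under PSO → 0/0 0/1 0/2 1/0 1/1 1/2 2/0 2/1 2/2
target 0/0 ∈ {SC,TSO,PSO}

SC:yes TSO:yes PSO:yes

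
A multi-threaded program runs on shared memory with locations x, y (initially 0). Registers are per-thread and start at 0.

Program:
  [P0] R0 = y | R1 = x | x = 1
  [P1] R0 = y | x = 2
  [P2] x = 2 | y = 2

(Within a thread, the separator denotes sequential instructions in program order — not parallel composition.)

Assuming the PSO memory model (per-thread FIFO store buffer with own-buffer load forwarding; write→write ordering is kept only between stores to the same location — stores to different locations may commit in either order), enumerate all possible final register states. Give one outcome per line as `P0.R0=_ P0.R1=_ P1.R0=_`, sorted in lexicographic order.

outcome vector order: (P0.R0,P0.R1,P1.R0)
|PSO outcomes| = 8

P0.R0=0 P0.R1=0 P1.R0=0
P0.R0=0 P0.R1=0 P1.R0=2
P0.R0=0 P0.R1=2 P1.R0=0
P0.R0=0 P0.R1=2 P1.R0=2
P0.R0=2 P0.R1=0 P1.R0=0
P0.R0=2 P0.R1=0 P1.R0=2
P0.R0=2 P0.R1=2 P1.R0=0
P0.R0=2 P0.R1=2 P1.R0=2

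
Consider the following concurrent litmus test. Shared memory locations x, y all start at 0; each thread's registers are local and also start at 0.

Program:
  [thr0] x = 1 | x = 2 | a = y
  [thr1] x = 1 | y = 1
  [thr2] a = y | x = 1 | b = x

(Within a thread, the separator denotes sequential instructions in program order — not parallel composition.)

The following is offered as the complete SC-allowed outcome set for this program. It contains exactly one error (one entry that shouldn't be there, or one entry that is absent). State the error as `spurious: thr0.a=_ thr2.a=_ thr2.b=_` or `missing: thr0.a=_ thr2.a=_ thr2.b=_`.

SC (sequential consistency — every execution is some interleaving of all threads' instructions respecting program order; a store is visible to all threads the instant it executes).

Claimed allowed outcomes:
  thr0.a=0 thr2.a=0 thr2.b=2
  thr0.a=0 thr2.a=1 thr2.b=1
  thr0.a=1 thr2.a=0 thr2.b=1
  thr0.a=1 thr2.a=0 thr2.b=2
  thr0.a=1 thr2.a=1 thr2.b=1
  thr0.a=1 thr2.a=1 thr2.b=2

outcome vector order: (thr0.a,thr2.a,thr2.b)
SC: 7 outcomes — {0/0/1; 0/0/2; 0/1/1; 1/0/1; 1/0/2; 1/1/1; 1/1/2}
SC∖claimed = {0/0/1}

missing: thr0.a=0 thr2.a=0 thr2.b=1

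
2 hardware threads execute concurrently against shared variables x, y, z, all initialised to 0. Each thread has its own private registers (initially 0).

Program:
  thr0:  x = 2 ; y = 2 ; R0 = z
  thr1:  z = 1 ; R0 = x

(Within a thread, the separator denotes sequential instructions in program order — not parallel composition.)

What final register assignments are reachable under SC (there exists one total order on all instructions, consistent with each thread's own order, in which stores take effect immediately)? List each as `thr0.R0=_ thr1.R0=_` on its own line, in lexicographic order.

thr0.R0=0 thr1.R0=2
thr0.R0=1 thr1.R0=0
thr0.R0=1 thr1.R0=2

outcome vector order: (thr0.R0,thr1.R0)
|SC outcomes| = 3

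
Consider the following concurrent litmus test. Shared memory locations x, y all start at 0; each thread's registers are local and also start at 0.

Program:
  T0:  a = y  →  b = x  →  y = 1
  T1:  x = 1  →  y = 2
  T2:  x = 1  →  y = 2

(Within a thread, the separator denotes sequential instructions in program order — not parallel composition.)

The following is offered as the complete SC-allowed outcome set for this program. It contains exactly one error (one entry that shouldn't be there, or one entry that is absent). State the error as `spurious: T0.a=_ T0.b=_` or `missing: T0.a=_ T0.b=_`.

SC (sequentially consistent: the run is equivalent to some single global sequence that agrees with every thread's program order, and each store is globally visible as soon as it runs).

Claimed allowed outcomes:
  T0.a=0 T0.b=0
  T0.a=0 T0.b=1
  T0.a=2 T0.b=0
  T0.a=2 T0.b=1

spurious: T0.a=2 T0.b=0

outcome vector order: (T0.a,T0.b)
under SC → <0 0> <0 1> <2 1>
claimed∖SC = {<2 0>}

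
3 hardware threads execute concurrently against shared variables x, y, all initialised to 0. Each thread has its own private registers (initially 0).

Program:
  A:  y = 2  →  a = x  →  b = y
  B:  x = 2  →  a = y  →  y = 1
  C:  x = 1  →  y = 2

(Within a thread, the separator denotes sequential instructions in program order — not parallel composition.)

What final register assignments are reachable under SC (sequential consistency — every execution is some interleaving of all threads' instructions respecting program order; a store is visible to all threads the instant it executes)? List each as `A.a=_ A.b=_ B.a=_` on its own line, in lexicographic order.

A.a=0 A.b=1 B.a=2
A.a=0 A.b=2 B.a=2
A.a=1 A.b=1 B.a=0
A.a=1 A.b=1 B.a=2
A.a=1 A.b=2 B.a=0
A.a=1 A.b=2 B.a=2
A.a=2 A.b=1 B.a=0
A.a=2 A.b=1 B.a=2
A.a=2 A.b=2 B.a=0
A.a=2 A.b=2 B.a=2

outcome vector order: (A.a,A.b,B.a)
|SC outcomes| = 10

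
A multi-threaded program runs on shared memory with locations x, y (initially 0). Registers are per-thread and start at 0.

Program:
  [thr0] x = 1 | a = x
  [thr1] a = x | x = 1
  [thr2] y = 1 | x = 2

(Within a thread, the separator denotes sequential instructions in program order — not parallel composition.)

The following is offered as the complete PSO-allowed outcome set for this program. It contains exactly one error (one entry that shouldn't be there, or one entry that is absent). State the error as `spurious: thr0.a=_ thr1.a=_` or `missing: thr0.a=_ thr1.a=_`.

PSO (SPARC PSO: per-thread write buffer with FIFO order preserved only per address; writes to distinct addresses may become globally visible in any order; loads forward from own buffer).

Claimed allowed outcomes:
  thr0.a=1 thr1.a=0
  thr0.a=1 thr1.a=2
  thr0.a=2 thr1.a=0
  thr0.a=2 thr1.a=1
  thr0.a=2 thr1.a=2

outcome vector order: (thr0.a,thr1.a)
PSO: 6 outcomes — {(1,0) (1,1) (1,2) (2,0) (2,1) (2,2)}
PSO∖claimed = {(1,1)}

missing: thr0.a=1 thr1.a=1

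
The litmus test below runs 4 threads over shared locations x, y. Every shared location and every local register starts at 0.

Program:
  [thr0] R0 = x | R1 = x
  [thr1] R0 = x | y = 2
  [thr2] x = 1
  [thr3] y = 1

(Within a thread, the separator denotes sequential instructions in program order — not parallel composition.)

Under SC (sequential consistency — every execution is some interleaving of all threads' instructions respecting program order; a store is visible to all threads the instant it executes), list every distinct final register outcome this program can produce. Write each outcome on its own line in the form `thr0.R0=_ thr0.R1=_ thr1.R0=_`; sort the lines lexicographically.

outcome vector order: (thr0.R0,thr0.R1,thr1.R0)
|SC outcomes| = 6

thr0.R0=0 thr0.R1=0 thr1.R0=0
thr0.R0=0 thr0.R1=0 thr1.R0=1
thr0.R0=0 thr0.R1=1 thr1.R0=0
thr0.R0=0 thr0.R1=1 thr1.R0=1
thr0.R0=1 thr0.R1=1 thr1.R0=0
thr0.R0=1 thr0.R1=1 thr1.R0=1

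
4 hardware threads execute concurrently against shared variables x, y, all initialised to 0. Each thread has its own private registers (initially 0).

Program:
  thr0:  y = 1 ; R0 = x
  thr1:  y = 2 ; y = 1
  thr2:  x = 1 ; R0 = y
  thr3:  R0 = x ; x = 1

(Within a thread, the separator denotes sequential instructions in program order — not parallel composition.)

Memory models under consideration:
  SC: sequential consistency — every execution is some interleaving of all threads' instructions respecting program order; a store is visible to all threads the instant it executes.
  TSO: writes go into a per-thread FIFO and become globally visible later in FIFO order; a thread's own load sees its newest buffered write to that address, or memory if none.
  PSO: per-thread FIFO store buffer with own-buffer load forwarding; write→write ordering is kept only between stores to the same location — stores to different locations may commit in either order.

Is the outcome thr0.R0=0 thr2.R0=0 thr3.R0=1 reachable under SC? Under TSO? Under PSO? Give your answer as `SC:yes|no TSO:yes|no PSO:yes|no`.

SC:no TSO:yes PSO:yes

outcome vector order: (thr0.R0,thr2.R0,thr3.R0)
SC: 10 outcomes — {(0,1,0), (0,1,1), (0,2,0), (0,2,1), (1,0,0), (1,0,1), (1,1,0), (1,1,1), (1,2,0), (1,2,1)}
TSO: 12 outcomes — {(0,0,0), (0,0,1), (0,1,0), (0,1,1), (0,2,0), (0,2,1), (1,0,0), (1,0,1), (1,1,0), (1,1,1), (1,2,0), (1,2,1)}
PSO: 12 outcomes — {(0,0,0), (0,0,1), (0,1,0), (0,1,1), (0,2,0), (0,2,1), (1,0,0), (1,0,1), (1,1,0), (1,1,1), (1,2,0), (1,2,1)}
target (0,0,1) ∈ {TSO,PSO}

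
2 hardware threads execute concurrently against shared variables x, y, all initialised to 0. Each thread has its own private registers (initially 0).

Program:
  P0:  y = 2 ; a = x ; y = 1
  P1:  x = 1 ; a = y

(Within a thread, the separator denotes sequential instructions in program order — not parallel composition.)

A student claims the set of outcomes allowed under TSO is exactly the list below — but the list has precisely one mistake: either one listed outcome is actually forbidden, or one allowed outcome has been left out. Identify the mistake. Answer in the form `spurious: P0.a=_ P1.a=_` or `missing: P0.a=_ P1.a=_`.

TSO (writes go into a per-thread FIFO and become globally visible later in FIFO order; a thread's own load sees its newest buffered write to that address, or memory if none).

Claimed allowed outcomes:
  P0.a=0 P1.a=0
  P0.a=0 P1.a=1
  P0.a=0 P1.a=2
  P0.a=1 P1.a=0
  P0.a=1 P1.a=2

outcome vector order: (P0.a,P1.a)
TSO: 6 outcomes — {00; 01; 02; 10; 11; 12}
TSO∖claimed = {11}

missing: P0.a=1 P1.a=1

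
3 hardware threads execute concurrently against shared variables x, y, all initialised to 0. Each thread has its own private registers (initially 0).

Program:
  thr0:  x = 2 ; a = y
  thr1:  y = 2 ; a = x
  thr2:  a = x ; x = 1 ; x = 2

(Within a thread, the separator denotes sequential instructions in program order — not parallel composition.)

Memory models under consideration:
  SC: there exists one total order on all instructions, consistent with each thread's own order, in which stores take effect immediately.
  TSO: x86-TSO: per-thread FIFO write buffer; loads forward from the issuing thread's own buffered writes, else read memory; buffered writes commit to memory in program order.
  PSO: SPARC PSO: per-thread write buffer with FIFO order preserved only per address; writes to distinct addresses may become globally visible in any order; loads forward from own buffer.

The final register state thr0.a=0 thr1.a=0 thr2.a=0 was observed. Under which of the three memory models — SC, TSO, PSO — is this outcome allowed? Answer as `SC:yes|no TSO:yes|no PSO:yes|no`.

outcome vector order: (thr0.a,thr1.a,thr2.a)
[SC] allowed = {(0,1,0); (0,1,2); (0,2,0); (0,2,2); (2,0,0); (2,0,2); (2,1,0); (2,1,2); (2,2,0); (2,2,2)}
[TSO] allowed = {(0,0,0); (0,0,2); (0,1,0); (0,1,2); (0,2,0); (0,2,2); (2,0,0); (2,0,2); (2,1,0); (2,1,2); (2,2,0); (2,2,2)}
[PSO] allowed = {(0,0,0); (0,0,2); (0,1,0); (0,1,2); (0,2,0); (0,2,2); (2,0,0); (2,0,2); (2,1,0); (2,1,2); (2,2,0); (2,2,2)}
target (0,0,0) ∈ {TSO,PSO}

SC:no TSO:yes PSO:yes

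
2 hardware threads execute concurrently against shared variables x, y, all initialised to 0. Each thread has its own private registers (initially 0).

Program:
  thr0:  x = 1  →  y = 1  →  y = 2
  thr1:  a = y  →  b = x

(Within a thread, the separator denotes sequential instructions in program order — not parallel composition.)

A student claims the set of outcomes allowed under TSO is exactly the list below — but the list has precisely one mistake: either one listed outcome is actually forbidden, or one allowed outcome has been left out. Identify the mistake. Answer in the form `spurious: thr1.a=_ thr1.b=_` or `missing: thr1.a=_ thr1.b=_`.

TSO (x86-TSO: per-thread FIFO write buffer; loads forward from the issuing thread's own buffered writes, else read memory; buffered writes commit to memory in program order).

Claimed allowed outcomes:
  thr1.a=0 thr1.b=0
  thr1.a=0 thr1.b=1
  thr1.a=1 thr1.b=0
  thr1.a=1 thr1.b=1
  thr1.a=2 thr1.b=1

spurious: thr1.a=1 thr1.b=0

outcome vector order: (thr1.a,thr1.b)
TSO (4): 0/0, 0/1, 1/1, 2/1
claimed∖TSO = {1/0}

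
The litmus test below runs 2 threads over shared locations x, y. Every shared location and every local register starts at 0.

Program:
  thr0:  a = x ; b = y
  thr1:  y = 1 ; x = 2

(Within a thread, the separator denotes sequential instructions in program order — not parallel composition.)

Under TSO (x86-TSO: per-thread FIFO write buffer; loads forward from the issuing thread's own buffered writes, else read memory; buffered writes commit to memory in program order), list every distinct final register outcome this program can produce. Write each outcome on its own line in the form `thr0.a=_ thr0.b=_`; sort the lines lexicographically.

outcome vector order: (thr0.a,thr0.b)
|TSO outcomes| = 3

thr0.a=0 thr0.b=0
thr0.a=0 thr0.b=1
thr0.a=2 thr0.b=1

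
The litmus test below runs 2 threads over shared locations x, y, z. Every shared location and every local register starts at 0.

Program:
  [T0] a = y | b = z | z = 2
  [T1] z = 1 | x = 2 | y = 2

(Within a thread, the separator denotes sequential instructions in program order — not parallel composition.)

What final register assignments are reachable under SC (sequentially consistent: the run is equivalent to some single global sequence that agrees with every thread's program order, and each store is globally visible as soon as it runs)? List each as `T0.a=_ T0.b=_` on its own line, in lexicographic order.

outcome vector order: (T0.a,T0.b)
|SC outcomes| = 3

T0.a=0 T0.b=0
T0.a=0 T0.b=1
T0.a=2 T0.b=1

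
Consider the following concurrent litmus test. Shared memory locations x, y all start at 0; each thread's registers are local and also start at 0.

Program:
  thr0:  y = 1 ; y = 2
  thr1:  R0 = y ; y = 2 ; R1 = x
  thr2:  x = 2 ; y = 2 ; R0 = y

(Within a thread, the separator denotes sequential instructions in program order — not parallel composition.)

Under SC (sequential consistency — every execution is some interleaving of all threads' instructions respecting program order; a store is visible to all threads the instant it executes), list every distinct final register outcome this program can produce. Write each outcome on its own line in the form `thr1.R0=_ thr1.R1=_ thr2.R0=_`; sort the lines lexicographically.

outcome vector order: (thr1.R0,thr1.R1,thr2.R0)
|SC outcomes| = 10

thr1.R0=0 thr1.R1=0 thr2.R0=1
thr1.R0=0 thr1.R1=0 thr2.R0=2
thr1.R0=0 thr1.R1=2 thr2.R0=1
thr1.R0=0 thr1.R1=2 thr2.R0=2
thr1.R0=1 thr1.R1=0 thr2.R0=2
thr1.R0=1 thr1.R1=2 thr2.R0=1
thr1.R0=1 thr1.R1=2 thr2.R0=2
thr1.R0=2 thr1.R1=0 thr2.R0=2
thr1.R0=2 thr1.R1=2 thr2.R0=1
thr1.R0=2 thr1.R1=2 thr2.R0=2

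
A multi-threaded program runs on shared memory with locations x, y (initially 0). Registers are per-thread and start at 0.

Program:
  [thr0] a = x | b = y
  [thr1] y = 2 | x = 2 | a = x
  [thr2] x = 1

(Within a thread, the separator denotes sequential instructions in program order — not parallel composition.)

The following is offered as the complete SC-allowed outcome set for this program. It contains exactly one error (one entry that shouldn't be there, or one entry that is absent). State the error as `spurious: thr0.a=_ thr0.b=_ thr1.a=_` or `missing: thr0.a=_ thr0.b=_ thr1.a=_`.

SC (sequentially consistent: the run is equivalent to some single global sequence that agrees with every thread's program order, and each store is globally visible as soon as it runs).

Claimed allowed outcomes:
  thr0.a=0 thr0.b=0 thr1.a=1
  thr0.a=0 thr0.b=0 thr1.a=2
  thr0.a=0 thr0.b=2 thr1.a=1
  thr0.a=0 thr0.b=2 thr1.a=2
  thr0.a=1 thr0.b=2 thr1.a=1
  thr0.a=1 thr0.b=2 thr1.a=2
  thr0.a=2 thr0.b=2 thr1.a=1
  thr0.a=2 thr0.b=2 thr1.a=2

outcome vector order: (thr0.a,thr0.b,thr1.a)
[SC] allowed = {001 002 021 022 102 121 122 221 222}
SC∖claimed = {102}

missing: thr0.a=1 thr0.b=0 thr1.a=2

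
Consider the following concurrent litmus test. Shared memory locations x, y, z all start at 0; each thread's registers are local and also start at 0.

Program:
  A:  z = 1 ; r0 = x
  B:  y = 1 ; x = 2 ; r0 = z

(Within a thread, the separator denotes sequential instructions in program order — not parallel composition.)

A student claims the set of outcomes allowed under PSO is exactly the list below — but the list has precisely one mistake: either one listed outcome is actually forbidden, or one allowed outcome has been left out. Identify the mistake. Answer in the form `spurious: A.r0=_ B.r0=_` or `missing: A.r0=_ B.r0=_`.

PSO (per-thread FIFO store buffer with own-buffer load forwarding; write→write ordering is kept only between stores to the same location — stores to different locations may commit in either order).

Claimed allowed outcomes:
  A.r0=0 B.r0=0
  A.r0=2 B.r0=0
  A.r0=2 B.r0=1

missing: A.r0=0 B.r0=1

outcome vector order: (A.r0,B.r0)
[PSO] allowed = {0/0; 0/1; 2/0; 2/1}
PSO∖claimed = {0/1}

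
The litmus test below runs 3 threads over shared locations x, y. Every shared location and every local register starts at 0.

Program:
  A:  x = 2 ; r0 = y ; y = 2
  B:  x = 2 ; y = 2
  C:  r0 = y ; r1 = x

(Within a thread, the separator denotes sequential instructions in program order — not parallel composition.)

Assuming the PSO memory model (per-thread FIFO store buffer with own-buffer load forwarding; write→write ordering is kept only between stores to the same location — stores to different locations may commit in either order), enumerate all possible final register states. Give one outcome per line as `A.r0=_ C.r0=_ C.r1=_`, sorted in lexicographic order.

outcome vector order: (A.r0,C.r0,C.r1)
|PSO outcomes| = 8

A.r0=0 C.r0=0 C.r1=0
A.r0=0 C.r0=0 C.r1=2
A.r0=0 C.r0=2 C.r1=0
A.r0=0 C.r0=2 C.r1=2
A.r0=2 C.r0=0 C.r1=0
A.r0=2 C.r0=0 C.r1=2
A.r0=2 C.r0=2 C.r1=0
A.r0=2 C.r0=2 C.r1=2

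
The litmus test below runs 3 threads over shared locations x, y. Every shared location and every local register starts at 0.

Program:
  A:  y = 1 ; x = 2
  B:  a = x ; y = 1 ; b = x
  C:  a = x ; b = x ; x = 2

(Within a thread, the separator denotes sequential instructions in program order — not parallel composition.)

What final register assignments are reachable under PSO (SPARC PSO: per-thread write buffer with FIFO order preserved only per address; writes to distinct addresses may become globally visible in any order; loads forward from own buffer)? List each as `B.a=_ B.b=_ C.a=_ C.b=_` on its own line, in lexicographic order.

outcome vector order: (B.a,B.b,C.a,C.b)
|PSO outcomes| = 9

B.a=0 B.b=0 C.a=0 C.b=0
B.a=0 B.b=0 C.a=0 C.b=2
B.a=0 B.b=0 C.a=2 C.b=2
B.a=0 B.b=2 C.a=0 C.b=0
B.a=0 B.b=2 C.a=0 C.b=2
B.a=0 B.b=2 C.a=2 C.b=2
B.a=2 B.b=2 C.a=0 C.b=0
B.a=2 B.b=2 C.a=0 C.b=2
B.a=2 B.b=2 C.a=2 C.b=2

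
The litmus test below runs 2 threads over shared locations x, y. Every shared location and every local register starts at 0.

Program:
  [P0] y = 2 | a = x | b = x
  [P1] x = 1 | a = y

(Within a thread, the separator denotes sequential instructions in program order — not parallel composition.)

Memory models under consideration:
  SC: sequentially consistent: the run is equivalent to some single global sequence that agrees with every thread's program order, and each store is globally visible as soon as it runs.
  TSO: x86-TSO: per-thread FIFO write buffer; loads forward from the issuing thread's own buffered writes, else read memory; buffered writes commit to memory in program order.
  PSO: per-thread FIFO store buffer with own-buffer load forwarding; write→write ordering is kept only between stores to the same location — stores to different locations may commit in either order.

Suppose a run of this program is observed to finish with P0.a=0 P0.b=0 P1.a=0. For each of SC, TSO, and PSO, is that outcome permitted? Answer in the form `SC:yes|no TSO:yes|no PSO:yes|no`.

outcome vector order: (P0.a,P0.b,P1.a)
under SC → (0,0,2) (0,1,2) (1,1,0) (1,1,2)
under TSO → (0,0,0) (0,0,2) (0,1,0) (0,1,2) (1,1,0) (1,1,2)
under PSO → (0,0,0) (0,0,2) (0,1,0) (0,1,2) (1,1,0) (1,1,2)
target (0,0,0) ∈ {TSO,PSO}

SC:no TSO:yes PSO:yes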